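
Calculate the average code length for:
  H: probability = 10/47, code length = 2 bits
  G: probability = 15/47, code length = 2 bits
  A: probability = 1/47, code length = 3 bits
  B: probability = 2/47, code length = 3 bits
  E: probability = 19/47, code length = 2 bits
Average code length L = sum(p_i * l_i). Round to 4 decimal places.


Weighted contributions p_i * l_i:
  H: (10/47) * 2 = 20/47
  G: (15/47) * 2 = 30/47
  A: (1/47) * 3 = 3/47
  B: (2/47) * 3 = 6/47
  E: (19/47) * 2 = 38/47
Sum = (20 + 30 + 3 + 6 + 38)/47 = 97/47

L = 97/47 = 2.0638 bits/symbol


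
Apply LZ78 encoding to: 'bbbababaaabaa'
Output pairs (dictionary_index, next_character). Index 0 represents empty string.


LZ78 encoding steps:
Dictionary: {0: ''}
Step 1: w='' (idx 0), next='b' -> output (0, 'b'), add 'b' as idx 1
Step 2: w='b' (idx 1), next='b' -> output (1, 'b'), add 'bb' as idx 2
Step 3: w='' (idx 0), next='a' -> output (0, 'a'), add 'a' as idx 3
Step 4: w='b' (idx 1), next='a' -> output (1, 'a'), add 'ba' as idx 4
Step 5: w='ba' (idx 4), next='a' -> output (4, 'a'), add 'baa' as idx 5
Step 6: w='a' (idx 3), next='b' -> output (3, 'b'), add 'ab' as idx 6
Step 7: w='a' (idx 3), next='a' -> output (3, 'a'), add 'aa' as idx 7


Encoded: [(0, 'b'), (1, 'b'), (0, 'a'), (1, 'a'), (4, 'a'), (3, 'b'), (3, 'a')]


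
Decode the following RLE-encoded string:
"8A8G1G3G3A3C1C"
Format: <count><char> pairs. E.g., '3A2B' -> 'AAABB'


Expanding each <count><char> pair:
  8A -> 'AAAAAAAA'
  8G -> 'GGGGGGGG'
  1G -> 'G'
  3G -> 'GGG'
  3A -> 'AAA'
  3C -> 'CCC'
  1C -> 'C'

Decoded = AAAAAAAAGGGGGGGGGGGGAAACCCC


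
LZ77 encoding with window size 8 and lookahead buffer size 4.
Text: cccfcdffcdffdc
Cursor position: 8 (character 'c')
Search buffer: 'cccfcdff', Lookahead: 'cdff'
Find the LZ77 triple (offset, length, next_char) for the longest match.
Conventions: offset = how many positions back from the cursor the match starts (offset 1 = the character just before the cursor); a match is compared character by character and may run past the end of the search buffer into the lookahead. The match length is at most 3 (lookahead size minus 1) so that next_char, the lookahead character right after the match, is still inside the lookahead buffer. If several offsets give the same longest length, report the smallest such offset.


Try each offset into the search buffer:
  offset=1 (pos 7, char 'f'): match length 0
  offset=2 (pos 6, char 'f'): match length 0
  offset=3 (pos 5, char 'd'): match length 0
  offset=4 (pos 4, char 'c'): match length 3
  offset=5 (pos 3, char 'f'): match length 0
  offset=6 (pos 2, char 'c'): match length 1
  offset=7 (pos 1, char 'c'): match length 1
  offset=8 (pos 0, char 'c'): match length 1
Longest match has length 3 at offset 4.
next_char = character at position 8 + 3 = 11 -> 'f'

Best match: offset=4, length=3 (matching 'cdf' starting at position 4)
LZ77 triple: (4, 3, 'f')


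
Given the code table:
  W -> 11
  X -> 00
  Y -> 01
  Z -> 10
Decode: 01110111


Decoding:
01 -> Y
11 -> W
01 -> Y
11 -> W


Result: YWYW


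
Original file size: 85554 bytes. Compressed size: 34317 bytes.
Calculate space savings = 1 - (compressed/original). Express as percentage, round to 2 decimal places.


ratio = compressed/original = 34317/85554 = 0.401115
savings = 1 - ratio = 1 - 0.401115 = 0.598885
as a percentage: 0.598885 * 100 = 59.89%

Space savings = 1 - 34317/85554 = 59.89%


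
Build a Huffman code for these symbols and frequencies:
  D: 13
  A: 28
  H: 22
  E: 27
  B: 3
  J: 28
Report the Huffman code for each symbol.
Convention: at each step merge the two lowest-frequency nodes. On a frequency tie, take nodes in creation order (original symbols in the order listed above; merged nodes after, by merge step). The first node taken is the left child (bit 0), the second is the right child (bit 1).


Huffman tree construction:
Step 1: Merge B(3) + D(13) = 16
Step 2: Merge (B+D)(16) + H(22) = 38
Step 3: Merge E(27) + A(28) = 55
Step 4: Merge J(28) + ((B+D)+H)(38) = 66
Step 5: Merge (E+A)(55) + (J+((B+D)+H))(66) = 121
Read each symbol's code off the tree from the root (left child = 0, right child = 1).

Codes:
  D: 1101 (length 4)
  A: 01 (length 2)
  H: 111 (length 3)
  E: 00 (length 2)
  B: 1100 (length 4)
  J: 10 (length 2)
Average code length: 296/121 = 2.4463 bits/symbol


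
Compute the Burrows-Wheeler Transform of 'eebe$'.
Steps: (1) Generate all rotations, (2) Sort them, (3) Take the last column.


Rotations (sorted):
  0: $eebe -> last char: e
  1: be$ee -> last char: e
  2: e$eeb -> last char: b
  3: ebe$e -> last char: e
  4: eebe$ -> last char: $


BWT = eebe$


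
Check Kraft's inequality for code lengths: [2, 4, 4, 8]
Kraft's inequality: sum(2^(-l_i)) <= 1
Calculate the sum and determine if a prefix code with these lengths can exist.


Sum = 2^(-2) + 2^(-4) + 2^(-4) + 2^(-8)
    = 0.25 + 0.0625 + 0.0625 + 0.00390625
    = 97/256 = 0.37890625
Since 0.37890625 <= 1, Kraft's inequality IS satisfied.
A prefix code with these lengths CAN exist.

Kraft sum = 0.37890625. Satisfied.


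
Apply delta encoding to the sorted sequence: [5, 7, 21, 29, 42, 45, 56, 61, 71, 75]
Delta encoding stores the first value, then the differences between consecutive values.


First value: 5
Deltas:
  7 - 5 = 2
  21 - 7 = 14
  29 - 21 = 8
  42 - 29 = 13
  45 - 42 = 3
  56 - 45 = 11
  61 - 56 = 5
  71 - 61 = 10
  75 - 71 = 4


Delta encoded: [5, 2, 14, 8, 13, 3, 11, 5, 10, 4]


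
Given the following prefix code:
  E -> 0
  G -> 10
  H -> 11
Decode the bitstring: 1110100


Decoding step by step:
Bits 11 -> H
Bits 10 -> G
Bits 10 -> G
Bits 0 -> E


Decoded message: HGGE


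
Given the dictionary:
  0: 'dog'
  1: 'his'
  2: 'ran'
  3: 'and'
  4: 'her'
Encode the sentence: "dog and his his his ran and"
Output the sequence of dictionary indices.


Look up each word in the dictionary:
  'dog' -> 0
  'and' -> 3
  'his' -> 1
  'his' -> 1
  'his' -> 1
  'ran' -> 2
  'and' -> 3

Encoded: [0, 3, 1, 1, 1, 2, 3]


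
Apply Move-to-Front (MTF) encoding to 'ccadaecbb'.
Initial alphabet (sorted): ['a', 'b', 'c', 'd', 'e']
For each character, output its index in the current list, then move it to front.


MTF encoding:
'c': index 2 in ['a', 'b', 'c', 'd', 'e'] -> ['c', 'a', 'b', 'd', 'e']
'c': index 0 in ['c', 'a', 'b', 'd', 'e'] -> ['c', 'a', 'b', 'd', 'e']
'a': index 1 in ['c', 'a', 'b', 'd', 'e'] -> ['a', 'c', 'b', 'd', 'e']
'd': index 3 in ['a', 'c', 'b', 'd', 'e'] -> ['d', 'a', 'c', 'b', 'e']
'a': index 1 in ['d', 'a', 'c', 'b', 'e'] -> ['a', 'd', 'c', 'b', 'e']
'e': index 4 in ['a', 'd', 'c', 'b', 'e'] -> ['e', 'a', 'd', 'c', 'b']
'c': index 3 in ['e', 'a', 'd', 'c', 'b'] -> ['c', 'e', 'a', 'd', 'b']
'b': index 4 in ['c', 'e', 'a', 'd', 'b'] -> ['b', 'c', 'e', 'a', 'd']
'b': index 0 in ['b', 'c', 'e', 'a', 'd'] -> ['b', 'c', 'e', 'a', 'd']


Output: [2, 0, 1, 3, 1, 4, 3, 4, 0]


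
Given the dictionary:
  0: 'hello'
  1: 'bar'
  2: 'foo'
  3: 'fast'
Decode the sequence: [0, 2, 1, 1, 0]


Look up each index in the dictionary:
  0 -> 'hello'
  2 -> 'foo'
  1 -> 'bar'
  1 -> 'bar'
  0 -> 'hello'

Decoded: "hello foo bar bar hello"


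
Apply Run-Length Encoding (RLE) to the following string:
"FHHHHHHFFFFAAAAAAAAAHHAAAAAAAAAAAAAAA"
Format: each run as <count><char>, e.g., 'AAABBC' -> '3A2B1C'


Scanning runs left to right:
  i=0: run of 'F' x 1 -> '1F'
  i=1: run of 'H' x 6 -> '6H'
  i=7: run of 'F' x 4 -> '4F'
  i=11: run of 'A' x 9 -> '9A'
  i=20: run of 'H' x 2 -> '2H'
  i=22: run of 'A' x 15 -> '15A'

RLE = 1F6H4F9A2H15A


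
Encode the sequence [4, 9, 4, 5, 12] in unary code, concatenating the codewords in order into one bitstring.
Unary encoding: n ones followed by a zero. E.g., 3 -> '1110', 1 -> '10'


Encode each number as n ones followed by a terminating 0:
  4 -> 11110 (5 bits)
  9 -> 1111111110 (10 bits)
  4 -> 11110 (5 bits)
  5 -> 111110 (6 bits)
  12 -> 1111111111110 (13 bits)
Total length = 5 + 10 + 5 + 6 + 13 = 39 bits.

Unary([4, 9, 4, 5, 12]) = 111101111111110111101111101111111111110 (39 bits)


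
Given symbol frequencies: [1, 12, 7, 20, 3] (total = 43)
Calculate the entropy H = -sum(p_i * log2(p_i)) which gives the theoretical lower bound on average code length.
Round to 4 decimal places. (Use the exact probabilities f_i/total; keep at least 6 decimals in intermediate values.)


Per-symbol terms -p_i * log2(p_i) with p_i = f_i/43:
  p = 1/43 = 0.023256: log2(p) = -5.426265, -p*log2(p) = 0.126192
  p = 12/43 = 0.279070: log2(p) = -1.841302, -p*log2(p) = 0.513852
  p = 7/43 = 0.162791: log2(p) = -2.618910, -p*log2(p) = 0.426334
  p = 20/43 = 0.465116: log2(p) = -1.104337, -p*log2(p) = 0.513645
  p = 3/43 = 0.069767: log2(p) = -3.841302, -p*log2(p) = 0.267998
H = 0.126192 + 0.513852 + 0.426334 + 0.513645 + 0.267998 = 1.848021

H = 1.848 bits/symbol


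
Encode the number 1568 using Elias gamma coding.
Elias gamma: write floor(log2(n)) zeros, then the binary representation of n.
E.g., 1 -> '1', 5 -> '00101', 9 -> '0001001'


num_bits = floor(log2(1568)) + 1 = 11
leading_zeros = num_bits - 1 = 10
binary(1568) = 11000100000

Elias gamma(1568) = '0000000000' + '11000100000' = 000000000011000100000 (21 bits)


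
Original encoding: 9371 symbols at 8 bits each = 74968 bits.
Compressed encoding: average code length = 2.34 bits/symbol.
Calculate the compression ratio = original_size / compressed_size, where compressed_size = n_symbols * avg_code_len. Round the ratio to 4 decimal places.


original_size = n_symbols * orig_bits = 9371 * 8 = 74968 bits
compressed_size = n_symbols * avg_code_len = 9371 * 2.34 = 21928.14 bits
ratio = original_size / compressed_size = 74968 / 21928.14 = 3.4188

Compression ratio = 3.4188


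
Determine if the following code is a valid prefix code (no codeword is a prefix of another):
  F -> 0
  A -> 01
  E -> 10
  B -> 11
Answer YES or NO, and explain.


Checking each pair (does one codeword prefix another?):
  F='0' vs A='01': prefix -- VIOLATION

NO -- this is NOT a valid prefix code. F (0) is a prefix of A (01).


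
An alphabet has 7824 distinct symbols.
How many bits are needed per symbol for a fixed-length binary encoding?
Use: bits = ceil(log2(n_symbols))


log2(7824) = 12.9337
Bracket: 2^12 = 4096 < 7824 <= 2^13 = 8192
So ceil(log2(7824)) = 13

bits = ceil(log2(7824)) = ceil(12.9337) = 13 bits


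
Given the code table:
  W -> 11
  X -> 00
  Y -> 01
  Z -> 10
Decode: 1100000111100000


Decoding:
11 -> W
00 -> X
00 -> X
01 -> Y
11 -> W
10 -> Z
00 -> X
00 -> X


Result: WXXYWZXX


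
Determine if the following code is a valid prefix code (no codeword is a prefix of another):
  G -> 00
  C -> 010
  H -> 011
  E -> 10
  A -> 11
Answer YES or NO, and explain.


Checking each pair (does one codeword prefix another?):
  G='00' vs C='010': no prefix
  G='00' vs H='011': no prefix
  G='00' vs E='10': no prefix
  G='00' vs A='11': no prefix
  C='010' vs G='00': no prefix
  C='010' vs H='011': no prefix
  C='010' vs E='10': no prefix
  C='010' vs A='11': no prefix
  H='011' vs G='00': no prefix
  H='011' vs C='010': no prefix
  H='011' vs E='10': no prefix
  H='011' vs A='11': no prefix
  E='10' vs G='00': no prefix
  E='10' vs C='010': no prefix
  E='10' vs H='011': no prefix
  E='10' vs A='11': no prefix
  A='11' vs G='00': no prefix
  A='11' vs C='010': no prefix
  A='11' vs H='011': no prefix
  A='11' vs E='10': no prefix
No violation found over all pairs.

YES -- this is a valid prefix code. No codeword is a prefix of any other codeword.


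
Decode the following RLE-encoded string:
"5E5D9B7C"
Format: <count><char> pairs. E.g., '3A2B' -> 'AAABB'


Expanding each <count><char> pair:
  5E -> 'EEEEE'
  5D -> 'DDDDD'
  9B -> 'BBBBBBBBB'
  7C -> 'CCCCCCC'

Decoded = EEEEEDDDDDBBBBBBBBBCCCCCCC


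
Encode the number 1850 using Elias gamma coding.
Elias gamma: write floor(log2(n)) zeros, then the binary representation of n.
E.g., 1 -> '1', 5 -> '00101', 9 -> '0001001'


num_bits = floor(log2(1850)) + 1 = 11
leading_zeros = num_bits - 1 = 10
binary(1850) = 11100111010

Elias gamma(1850) = '0000000000' + '11100111010' = 000000000011100111010 (21 bits)


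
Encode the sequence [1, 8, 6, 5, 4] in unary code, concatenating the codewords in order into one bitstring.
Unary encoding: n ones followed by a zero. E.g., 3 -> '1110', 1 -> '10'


Encode each number as n ones followed by a terminating 0:
  1 -> 10 (2 bits)
  8 -> 111111110 (9 bits)
  6 -> 1111110 (7 bits)
  5 -> 111110 (6 bits)
  4 -> 11110 (5 bits)
Total length = 2 + 9 + 7 + 6 + 5 = 29 bits.

Unary([1, 8, 6, 5, 4]) = 10111111110111111011111011110 (29 bits)


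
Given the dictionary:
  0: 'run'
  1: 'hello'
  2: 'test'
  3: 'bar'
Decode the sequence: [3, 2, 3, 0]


Look up each index in the dictionary:
  3 -> 'bar'
  2 -> 'test'
  3 -> 'bar'
  0 -> 'run'

Decoded: "bar test bar run"


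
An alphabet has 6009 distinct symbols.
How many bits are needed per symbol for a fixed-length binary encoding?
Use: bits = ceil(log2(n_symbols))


log2(6009) = 12.5529
Bracket: 2^12 = 4096 < 6009 <= 2^13 = 8192
So ceil(log2(6009)) = 13

bits = ceil(log2(6009)) = ceil(12.5529) = 13 bits


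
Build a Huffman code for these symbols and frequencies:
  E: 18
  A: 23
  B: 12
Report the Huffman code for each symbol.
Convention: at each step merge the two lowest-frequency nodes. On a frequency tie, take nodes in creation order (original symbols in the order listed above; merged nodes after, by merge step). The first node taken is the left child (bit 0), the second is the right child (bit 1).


Huffman tree construction:
Step 1: Merge B(12) + E(18) = 30
Step 2: Merge A(23) + (B+E)(30) = 53
Read each symbol's code off the tree from the root (left child = 0, right child = 1).

Codes:
  E: 11 (length 2)
  A: 0 (length 1)
  B: 10 (length 2)
Average code length: 83/53 = 1.5660 bits/symbol


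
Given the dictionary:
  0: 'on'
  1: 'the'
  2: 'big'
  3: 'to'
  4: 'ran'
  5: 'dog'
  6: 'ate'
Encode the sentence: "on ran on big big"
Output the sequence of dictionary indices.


Look up each word in the dictionary:
  'on' -> 0
  'ran' -> 4
  'on' -> 0
  'big' -> 2
  'big' -> 2

Encoded: [0, 4, 0, 2, 2]


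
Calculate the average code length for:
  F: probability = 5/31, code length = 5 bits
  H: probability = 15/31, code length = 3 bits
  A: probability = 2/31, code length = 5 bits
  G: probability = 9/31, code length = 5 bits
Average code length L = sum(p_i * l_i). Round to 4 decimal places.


Weighted contributions p_i * l_i:
  F: (5/31) * 5 = 25/31
  H: (15/31) * 3 = 45/31
  A: (2/31) * 5 = 10/31
  G: (9/31) * 5 = 45/31
Sum = (25 + 45 + 10 + 45)/31 = 125/31

L = 125/31 = 4.0323 bits/symbol


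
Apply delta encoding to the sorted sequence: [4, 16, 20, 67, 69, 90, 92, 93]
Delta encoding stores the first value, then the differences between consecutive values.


First value: 4
Deltas:
  16 - 4 = 12
  20 - 16 = 4
  67 - 20 = 47
  69 - 67 = 2
  90 - 69 = 21
  92 - 90 = 2
  93 - 92 = 1


Delta encoded: [4, 12, 4, 47, 2, 21, 2, 1]


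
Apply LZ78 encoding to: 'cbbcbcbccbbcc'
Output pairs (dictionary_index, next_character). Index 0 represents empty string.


LZ78 encoding steps:
Dictionary: {0: ''}
Step 1: w='' (idx 0), next='c' -> output (0, 'c'), add 'c' as idx 1
Step 2: w='' (idx 0), next='b' -> output (0, 'b'), add 'b' as idx 2
Step 3: w='b' (idx 2), next='c' -> output (2, 'c'), add 'bc' as idx 3
Step 4: w='bc' (idx 3), next='b' -> output (3, 'b'), add 'bcb' as idx 4
Step 5: w='c' (idx 1), next='c' -> output (1, 'c'), add 'cc' as idx 5
Step 6: w='b' (idx 2), next='b' -> output (2, 'b'), add 'bb' as idx 6
Step 7: w='cc' (idx 5), end of input -> output (5, '')


Encoded: [(0, 'c'), (0, 'b'), (2, 'c'), (3, 'b'), (1, 'c'), (2, 'b'), (5, '')]


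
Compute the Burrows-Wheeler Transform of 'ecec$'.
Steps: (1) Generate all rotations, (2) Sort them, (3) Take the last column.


Rotations (sorted):
  0: $ecec -> last char: c
  1: c$ece -> last char: e
  2: cec$e -> last char: e
  3: ec$ec -> last char: c
  4: ecec$ -> last char: $


BWT = ceec$


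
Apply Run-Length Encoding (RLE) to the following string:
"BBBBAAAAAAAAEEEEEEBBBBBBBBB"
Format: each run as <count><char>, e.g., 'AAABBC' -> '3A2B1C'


Scanning runs left to right:
  i=0: run of 'B' x 4 -> '4B'
  i=4: run of 'A' x 8 -> '8A'
  i=12: run of 'E' x 6 -> '6E'
  i=18: run of 'B' x 9 -> '9B'

RLE = 4B8A6E9B


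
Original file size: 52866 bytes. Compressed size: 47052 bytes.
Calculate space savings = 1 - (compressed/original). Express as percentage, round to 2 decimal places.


ratio = compressed/original = 47052/52866 = 0.890024
savings = 1 - ratio = 1 - 0.890024 = 0.109976
as a percentage: 0.109976 * 100 = 11.0%

Space savings = 1 - 47052/52866 = 11.0%


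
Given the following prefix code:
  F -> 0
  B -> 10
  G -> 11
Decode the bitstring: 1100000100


Decoding step by step:
Bits 11 -> G
Bits 0 -> F
Bits 0 -> F
Bits 0 -> F
Bits 0 -> F
Bits 0 -> F
Bits 10 -> B
Bits 0 -> F


Decoded message: GFFFFFBF


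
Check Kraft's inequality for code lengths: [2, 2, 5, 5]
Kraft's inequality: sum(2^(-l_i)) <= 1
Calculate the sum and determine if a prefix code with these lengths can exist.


Sum = 2^(-2) + 2^(-2) + 2^(-5) + 2^(-5)
    = 0.25 + 0.25 + 0.03125 + 0.03125
    = 18/32 = 0.5625
Since 0.5625 <= 1, Kraft's inequality IS satisfied.
A prefix code with these lengths CAN exist.

Kraft sum = 0.5625. Satisfied.


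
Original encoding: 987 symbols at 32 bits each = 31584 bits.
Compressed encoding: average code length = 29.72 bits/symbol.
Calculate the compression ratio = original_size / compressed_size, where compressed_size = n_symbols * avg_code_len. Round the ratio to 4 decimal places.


original_size = n_symbols * orig_bits = 987 * 32 = 31584 bits
compressed_size = n_symbols * avg_code_len = 987 * 29.72 = 29333.64 bits
ratio = original_size / compressed_size = 31584 / 29333.64 = 1.0767

Compression ratio = 1.0767


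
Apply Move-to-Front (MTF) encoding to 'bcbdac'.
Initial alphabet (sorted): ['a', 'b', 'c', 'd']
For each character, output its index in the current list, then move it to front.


MTF encoding:
'b': index 1 in ['a', 'b', 'c', 'd'] -> ['b', 'a', 'c', 'd']
'c': index 2 in ['b', 'a', 'c', 'd'] -> ['c', 'b', 'a', 'd']
'b': index 1 in ['c', 'b', 'a', 'd'] -> ['b', 'c', 'a', 'd']
'd': index 3 in ['b', 'c', 'a', 'd'] -> ['d', 'b', 'c', 'a']
'a': index 3 in ['d', 'b', 'c', 'a'] -> ['a', 'd', 'b', 'c']
'c': index 3 in ['a', 'd', 'b', 'c'] -> ['c', 'a', 'd', 'b']


Output: [1, 2, 1, 3, 3, 3]


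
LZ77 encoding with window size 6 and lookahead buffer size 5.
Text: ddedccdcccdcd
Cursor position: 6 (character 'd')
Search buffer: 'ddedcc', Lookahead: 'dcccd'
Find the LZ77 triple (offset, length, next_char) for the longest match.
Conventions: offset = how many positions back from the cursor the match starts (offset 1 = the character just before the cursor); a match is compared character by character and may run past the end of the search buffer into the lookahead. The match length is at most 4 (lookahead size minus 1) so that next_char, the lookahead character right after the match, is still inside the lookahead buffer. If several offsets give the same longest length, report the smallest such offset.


Try each offset into the search buffer:
  offset=1 (pos 5, char 'c'): match length 0
  offset=2 (pos 4, char 'c'): match length 0
  offset=3 (pos 3, char 'd'): match length 3
  offset=4 (pos 2, char 'e'): match length 0
  offset=5 (pos 1, char 'd'): match length 1
  offset=6 (pos 0, char 'd'): match length 1
Longest match has length 3 at offset 3.
next_char = character at position 6 + 3 = 9 -> 'c'

Best match: offset=3, length=3 (matching 'dcc' starting at position 3)
LZ77 triple: (3, 3, 'c')


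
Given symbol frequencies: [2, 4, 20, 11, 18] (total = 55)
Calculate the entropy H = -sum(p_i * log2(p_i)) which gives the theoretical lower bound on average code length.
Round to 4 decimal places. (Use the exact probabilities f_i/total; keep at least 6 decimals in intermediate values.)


Per-symbol terms -p_i * log2(p_i) with p_i = f_i/55:
  p = 2/55 = 0.036364: log2(p) = -4.781360, -p*log2(p) = 0.173868
  p = 4/55 = 0.072727: log2(p) = -3.781360, -p*log2(p) = 0.275008
  p = 20/55 = 0.363636: log2(p) = -1.459432, -p*log2(p) = 0.530702
  p = 11/55 = 0.200000: log2(p) = -2.321928, -p*log2(p) = 0.464386
  p = 18/55 = 0.327273: log2(p) = -1.611435, -p*log2(p) = 0.527379
H = 0.173868 + 0.275008 + 0.530702 + 0.464386 + 0.527379 = 1.971343

H = 1.9713 bits/symbol


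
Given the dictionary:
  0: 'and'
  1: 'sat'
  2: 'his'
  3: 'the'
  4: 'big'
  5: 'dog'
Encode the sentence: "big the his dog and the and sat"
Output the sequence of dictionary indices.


Look up each word in the dictionary:
  'big' -> 4
  'the' -> 3
  'his' -> 2
  'dog' -> 5
  'and' -> 0
  'the' -> 3
  'and' -> 0
  'sat' -> 1

Encoded: [4, 3, 2, 5, 0, 3, 0, 1]


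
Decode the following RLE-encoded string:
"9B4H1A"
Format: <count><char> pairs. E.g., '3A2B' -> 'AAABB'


Expanding each <count><char> pair:
  9B -> 'BBBBBBBBB'
  4H -> 'HHHH'
  1A -> 'A'

Decoded = BBBBBBBBBHHHHA


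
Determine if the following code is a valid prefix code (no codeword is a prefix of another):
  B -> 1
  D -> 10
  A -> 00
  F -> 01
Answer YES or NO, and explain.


Checking each pair (does one codeword prefix another?):
  B='1' vs D='10': prefix -- VIOLATION

NO -- this is NOT a valid prefix code. B (1) is a prefix of D (10).


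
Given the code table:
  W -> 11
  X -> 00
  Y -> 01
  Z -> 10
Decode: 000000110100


Decoding:
00 -> X
00 -> X
00 -> X
11 -> W
01 -> Y
00 -> X


Result: XXXWYX


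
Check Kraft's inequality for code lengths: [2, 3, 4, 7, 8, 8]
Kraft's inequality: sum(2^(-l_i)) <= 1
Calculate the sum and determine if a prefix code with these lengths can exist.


Sum = 2^(-2) + 2^(-3) + 2^(-4) + 2^(-7) + 2^(-8) + 2^(-8)
    = 0.25 + 0.125 + 0.0625 + 0.0078125 + 0.00390625 + 0.00390625
    = 116/256 = 0.453125
Since 0.453125 <= 1, Kraft's inequality IS satisfied.
A prefix code with these lengths CAN exist.

Kraft sum = 0.453125. Satisfied.


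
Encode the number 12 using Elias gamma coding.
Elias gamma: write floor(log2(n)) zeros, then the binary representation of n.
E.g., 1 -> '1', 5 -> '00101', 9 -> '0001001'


num_bits = floor(log2(12)) + 1 = 4
leading_zeros = num_bits - 1 = 3
binary(12) = 1100

Elias gamma(12) = '000' + '1100' = 0001100 (7 bits)


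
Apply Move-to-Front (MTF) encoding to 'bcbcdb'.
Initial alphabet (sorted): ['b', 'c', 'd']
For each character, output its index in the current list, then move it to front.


MTF encoding:
'b': index 0 in ['b', 'c', 'd'] -> ['b', 'c', 'd']
'c': index 1 in ['b', 'c', 'd'] -> ['c', 'b', 'd']
'b': index 1 in ['c', 'b', 'd'] -> ['b', 'c', 'd']
'c': index 1 in ['b', 'c', 'd'] -> ['c', 'b', 'd']
'd': index 2 in ['c', 'b', 'd'] -> ['d', 'c', 'b']
'b': index 2 in ['d', 'c', 'b'] -> ['b', 'd', 'c']


Output: [0, 1, 1, 1, 2, 2]


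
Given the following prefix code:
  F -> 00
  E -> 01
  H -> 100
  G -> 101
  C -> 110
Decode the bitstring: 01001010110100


Decoding step by step:
Bits 01 -> E
Bits 00 -> F
Bits 101 -> G
Bits 01 -> E
Bits 101 -> G
Bits 00 -> F


Decoded message: EFGEGF


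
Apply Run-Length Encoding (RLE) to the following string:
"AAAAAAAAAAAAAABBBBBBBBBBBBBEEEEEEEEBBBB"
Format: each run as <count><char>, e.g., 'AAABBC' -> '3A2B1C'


Scanning runs left to right:
  i=0: run of 'A' x 14 -> '14A'
  i=14: run of 'B' x 13 -> '13B'
  i=27: run of 'E' x 8 -> '8E'
  i=35: run of 'B' x 4 -> '4B'

RLE = 14A13B8E4B


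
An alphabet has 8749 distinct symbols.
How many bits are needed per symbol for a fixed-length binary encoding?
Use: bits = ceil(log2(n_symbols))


log2(8749) = 13.0949
Bracket: 2^13 = 8192 < 8749 <= 2^14 = 16384
So ceil(log2(8749)) = 14

bits = ceil(log2(8749)) = ceil(13.0949) = 14 bits


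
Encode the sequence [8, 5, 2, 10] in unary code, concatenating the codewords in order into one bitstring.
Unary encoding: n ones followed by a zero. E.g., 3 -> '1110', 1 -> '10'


Encode each number as n ones followed by a terminating 0:
  8 -> 111111110 (9 bits)
  5 -> 111110 (6 bits)
  2 -> 110 (3 bits)
  10 -> 11111111110 (11 bits)
Total length = 9 + 6 + 3 + 11 = 29 bits.

Unary([8, 5, 2, 10]) = 11111111011111011011111111110 (29 bits)


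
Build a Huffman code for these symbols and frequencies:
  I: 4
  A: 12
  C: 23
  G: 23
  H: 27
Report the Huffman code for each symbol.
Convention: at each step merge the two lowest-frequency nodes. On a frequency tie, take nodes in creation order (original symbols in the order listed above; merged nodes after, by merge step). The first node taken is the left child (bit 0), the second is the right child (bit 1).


Huffman tree construction:
Step 1: Merge I(4) + A(12) = 16
Step 2: Merge (I+A)(16) + C(23) = 39
Step 3: Merge G(23) + H(27) = 50
Step 4: Merge ((I+A)+C)(39) + (G+H)(50) = 89
Read each symbol's code off the tree from the root (left child = 0, right child = 1).

Codes:
  I: 000 (length 3)
  A: 001 (length 3)
  C: 01 (length 2)
  G: 10 (length 2)
  H: 11 (length 2)
Average code length: 194/89 = 2.1798 bits/symbol


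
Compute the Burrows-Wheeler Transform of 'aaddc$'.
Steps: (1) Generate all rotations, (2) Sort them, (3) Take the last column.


Rotations (sorted):
  0: $aaddc -> last char: c
  1: aaddc$ -> last char: $
  2: addc$a -> last char: a
  3: c$aadd -> last char: d
  4: dc$aad -> last char: d
  5: ddc$aa -> last char: a


BWT = c$adda


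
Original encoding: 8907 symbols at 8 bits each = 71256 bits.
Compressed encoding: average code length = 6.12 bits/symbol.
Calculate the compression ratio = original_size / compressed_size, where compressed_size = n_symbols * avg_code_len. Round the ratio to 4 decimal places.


original_size = n_symbols * orig_bits = 8907 * 8 = 71256 bits
compressed_size = n_symbols * avg_code_len = 8907 * 6.12 = 54510.84 bits
ratio = original_size / compressed_size = 71256 / 54510.84 = 1.3072

Compression ratio = 1.3072


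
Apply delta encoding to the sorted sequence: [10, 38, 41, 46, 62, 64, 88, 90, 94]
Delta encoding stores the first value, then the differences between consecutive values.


First value: 10
Deltas:
  38 - 10 = 28
  41 - 38 = 3
  46 - 41 = 5
  62 - 46 = 16
  64 - 62 = 2
  88 - 64 = 24
  90 - 88 = 2
  94 - 90 = 4


Delta encoded: [10, 28, 3, 5, 16, 2, 24, 2, 4]


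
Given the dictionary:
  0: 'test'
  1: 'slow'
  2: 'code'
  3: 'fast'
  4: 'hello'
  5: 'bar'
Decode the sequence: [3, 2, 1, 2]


Look up each index in the dictionary:
  3 -> 'fast'
  2 -> 'code'
  1 -> 'slow'
  2 -> 'code'

Decoded: "fast code slow code"


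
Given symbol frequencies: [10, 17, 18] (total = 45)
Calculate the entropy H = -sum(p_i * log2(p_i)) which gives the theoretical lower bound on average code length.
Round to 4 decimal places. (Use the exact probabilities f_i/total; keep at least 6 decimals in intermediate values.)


Per-symbol terms -p_i * log2(p_i) with p_i = f_i/45:
  p = 10/45 = 0.222222: log2(p) = -2.169925, -p*log2(p) = 0.482206
  p = 17/45 = 0.377778: log2(p) = -1.404390, -p*log2(p) = 0.530547
  p = 18/45 = 0.400000: log2(p) = -1.321928, -p*log2(p) = 0.528771
H = 0.482206 + 0.530547 + 0.528771 = 1.541524

H = 1.5415 bits/symbol


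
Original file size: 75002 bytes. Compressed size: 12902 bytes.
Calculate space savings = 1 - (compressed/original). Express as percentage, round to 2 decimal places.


ratio = compressed/original = 12902/75002 = 0.172022
savings = 1 - ratio = 1 - 0.172022 = 0.827978
as a percentage: 0.827978 * 100 = 82.8%

Space savings = 1 - 12902/75002 = 82.8%


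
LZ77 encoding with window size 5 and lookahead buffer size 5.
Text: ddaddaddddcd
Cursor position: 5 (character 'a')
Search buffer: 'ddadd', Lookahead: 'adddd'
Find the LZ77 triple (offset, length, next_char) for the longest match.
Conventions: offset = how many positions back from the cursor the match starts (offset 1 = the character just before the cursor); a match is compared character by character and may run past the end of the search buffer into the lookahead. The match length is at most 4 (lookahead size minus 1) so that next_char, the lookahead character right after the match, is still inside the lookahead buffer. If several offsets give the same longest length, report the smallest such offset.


Try each offset into the search buffer:
  offset=1 (pos 4, char 'd'): match length 0
  offset=2 (pos 3, char 'd'): match length 0
  offset=3 (pos 2, char 'a'): match length 3
  offset=4 (pos 1, char 'd'): match length 0
  offset=5 (pos 0, char 'd'): match length 0
Longest match has length 3 at offset 3.
next_char = character at position 5 + 3 = 8 -> 'd'

Best match: offset=3, length=3 (matching 'add' starting at position 2)
LZ77 triple: (3, 3, 'd')


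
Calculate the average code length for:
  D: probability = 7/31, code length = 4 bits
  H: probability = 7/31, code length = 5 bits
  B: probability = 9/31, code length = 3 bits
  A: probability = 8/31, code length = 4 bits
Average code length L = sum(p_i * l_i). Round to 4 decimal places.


Weighted contributions p_i * l_i:
  D: (7/31) * 4 = 28/31
  H: (7/31) * 5 = 35/31
  B: (9/31) * 3 = 27/31
  A: (8/31) * 4 = 32/31
Sum = (28 + 35 + 27 + 32)/31 = 122/31

L = 122/31 = 3.9355 bits/symbol


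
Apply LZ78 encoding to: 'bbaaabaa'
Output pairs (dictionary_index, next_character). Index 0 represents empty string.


LZ78 encoding steps:
Dictionary: {0: ''}
Step 1: w='' (idx 0), next='b' -> output (0, 'b'), add 'b' as idx 1
Step 2: w='b' (idx 1), next='a' -> output (1, 'a'), add 'ba' as idx 2
Step 3: w='' (idx 0), next='a' -> output (0, 'a'), add 'a' as idx 3
Step 4: w='a' (idx 3), next='b' -> output (3, 'b'), add 'ab' as idx 4
Step 5: w='a' (idx 3), next='a' -> output (3, 'a'), add 'aa' as idx 5


Encoded: [(0, 'b'), (1, 'a'), (0, 'a'), (3, 'b'), (3, 'a')]


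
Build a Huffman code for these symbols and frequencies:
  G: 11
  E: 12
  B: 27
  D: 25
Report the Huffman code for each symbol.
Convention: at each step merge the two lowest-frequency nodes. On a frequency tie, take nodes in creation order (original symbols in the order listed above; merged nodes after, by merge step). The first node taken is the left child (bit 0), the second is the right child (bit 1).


Huffman tree construction:
Step 1: Merge G(11) + E(12) = 23
Step 2: Merge (G+E)(23) + D(25) = 48
Step 3: Merge B(27) + ((G+E)+D)(48) = 75
Read each symbol's code off the tree from the root (left child = 0, right child = 1).

Codes:
  G: 100 (length 3)
  E: 101 (length 3)
  B: 0 (length 1)
  D: 11 (length 2)
Average code length: 146/75 = 1.9467 bits/symbol


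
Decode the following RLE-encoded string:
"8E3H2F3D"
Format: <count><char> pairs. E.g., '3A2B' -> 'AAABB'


Expanding each <count><char> pair:
  8E -> 'EEEEEEEE'
  3H -> 'HHH'
  2F -> 'FF'
  3D -> 'DDD'

Decoded = EEEEEEEEHHHFFDDD


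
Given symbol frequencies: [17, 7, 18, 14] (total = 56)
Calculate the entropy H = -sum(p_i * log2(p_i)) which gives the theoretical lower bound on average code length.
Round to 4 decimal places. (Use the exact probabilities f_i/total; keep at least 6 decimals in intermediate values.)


Per-symbol terms -p_i * log2(p_i) with p_i = f_i/56:
  p = 17/56 = 0.303571: log2(p) = -1.719892, -p*log2(p) = 0.522110
  p = 7/56 = 0.125000: log2(p) = -3.000000, -p*log2(p) = 0.375000
  p = 18/56 = 0.321429: log2(p) = -1.637430, -p*log2(p) = 0.526317
  p = 14/56 = 0.250000: log2(p) = -2.000000, -p*log2(p) = 0.500000
H = 0.522110 + 0.375000 + 0.526317 + 0.500000 = 1.923427

H = 1.9234 bits/symbol


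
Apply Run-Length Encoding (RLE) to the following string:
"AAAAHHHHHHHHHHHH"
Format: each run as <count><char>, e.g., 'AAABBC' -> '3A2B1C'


Scanning runs left to right:
  i=0: run of 'A' x 4 -> '4A'
  i=4: run of 'H' x 12 -> '12H'

RLE = 4A12H


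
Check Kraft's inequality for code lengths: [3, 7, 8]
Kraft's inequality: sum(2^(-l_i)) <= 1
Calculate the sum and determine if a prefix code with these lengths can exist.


Sum = 2^(-3) + 2^(-7) + 2^(-8)
    = 0.125 + 0.0078125 + 0.00390625
    = 35/256 = 0.13671875
Since 0.13671875 <= 1, Kraft's inequality IS satisfied.
A prefix code with these lengths CAN exist.

Kraft sum = 0.13671875. Satisfied.


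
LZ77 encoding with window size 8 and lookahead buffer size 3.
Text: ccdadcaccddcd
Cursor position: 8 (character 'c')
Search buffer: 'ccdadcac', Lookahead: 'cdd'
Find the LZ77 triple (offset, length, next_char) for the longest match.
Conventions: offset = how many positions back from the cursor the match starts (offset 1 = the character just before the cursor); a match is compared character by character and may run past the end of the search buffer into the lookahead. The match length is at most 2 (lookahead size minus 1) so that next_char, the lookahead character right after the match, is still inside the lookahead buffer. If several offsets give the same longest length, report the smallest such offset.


Try each offset into the search buffer:
  offset=1 (pos 7, char 'c'): match length 1
  offset=2 (pos 6, char 'a'): match length 0
  offset=3 (pos 5, char 'c'): match length 1
  offset=4 (pos 4, char 'd'): match length 0
  offset=5 (pos 3, char 'a'): match length 0
  offset=6 (pos 2, char 'd'): match length 0
  offset=7 (pos 1, char 'c'): match length 2
  offset=8 (pos 0, char 'c'): match length 1
Longest match has length 2 at offset 7.
next_char = character at position 8 + 2 = 10 -> 'd'

Best match: offset=7, length=2 (matching 'cd' starting at position 1)
LZ77 triple: (7, 2, 'd')


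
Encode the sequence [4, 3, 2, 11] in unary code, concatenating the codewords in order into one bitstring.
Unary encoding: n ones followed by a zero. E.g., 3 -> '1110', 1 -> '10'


Encode each number as n ones followed by a terminating 0:
  4 -> 11110 (5 bits)
  3 -> 1110 (4 bits)
  2 -> 110 (3 bits)
  11 -> 111111111110 (12 bits)
Total length = 5 + 4 + 3 + 12 = 24 bits.

Unary([4, 3, 2, 11]) = 111101110110111111111110 (24 bits)


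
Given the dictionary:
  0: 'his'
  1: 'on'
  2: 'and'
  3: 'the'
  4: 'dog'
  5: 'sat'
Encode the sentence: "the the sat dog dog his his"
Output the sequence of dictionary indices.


Look up each word in the dictionary:
  'the' -> 3
  'the' -> 3
  'sat' -> 5
  'dog' -> 4
  'dog' -> 4
  'his' -> 0
  'his' -> 0

Encoded: [3, 3, 5, 4, 4, 0, 0]


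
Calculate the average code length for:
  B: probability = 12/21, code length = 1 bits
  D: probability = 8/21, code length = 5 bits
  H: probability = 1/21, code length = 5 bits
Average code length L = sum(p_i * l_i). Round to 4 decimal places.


Weighted contributions p_i * l_i:
  B: (12/21) * 1 = 12/21
  D: (8/21) * 5 = 40/21
  H: (1/21) * 5 = 5/21
Sum = (12 + 40 + 5)/21 = 57/21

L = 57/21 = 2.7143 bits/symbol


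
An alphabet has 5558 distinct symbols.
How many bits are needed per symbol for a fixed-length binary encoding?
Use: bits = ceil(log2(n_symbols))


log2(5558) = 12.4404
Bracket: 2^12 = 4096 < 5558 <= 2^13 = 8192
So ceil(log2(5558)) = 13

bits = ceil(log2(5558)) = ceil(12.4404) = 13 bits


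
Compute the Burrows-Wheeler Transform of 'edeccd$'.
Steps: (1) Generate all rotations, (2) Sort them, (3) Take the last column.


Rotations (sorted):
  0: $edeccd -> last char: d
  1: ccd$ede -> last char: e
  2: cd$edec -> last char: c
  3: d$edecc -> last char: c
  4: deccd$e -> last char: e
  5: eccd$ed -> last char: d
  6: edeccd$ -> last char: $


BWT = decced$


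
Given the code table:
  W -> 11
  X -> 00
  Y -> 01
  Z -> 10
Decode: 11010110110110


Decoding:
11 -> W
01 -> Y
01 -> Y
10 -> Z
11 -> W
01 -> Y
10 -> Z


Result: WYYZWYZ


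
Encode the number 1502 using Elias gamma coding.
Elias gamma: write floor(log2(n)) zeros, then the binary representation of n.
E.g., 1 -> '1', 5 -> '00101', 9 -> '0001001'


num_bits = floor(log2(1502)) + 1 = 11
leading_zeros = num_bits - 1 = 10
binary(1502) = 10111011110

Elias gamma(1502) = '0000000000' + '10111011110' = 000000000010111011110 (21 bits)


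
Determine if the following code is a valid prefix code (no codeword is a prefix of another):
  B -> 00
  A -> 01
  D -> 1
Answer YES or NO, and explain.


Checking each pair (does one codeword prefix another?):
  B='00' vs A='01': no prefix
  B='00' vs D='1': no prefix
  A='01' vs B='00': no prefix
  A='01' vs D='1': no prefix
  D='1' vs B='00': no prefix
  D='1' vs A='01': no prefix
No violation found over all pairs.

YES -- this is a valid prefix code. No codeword is a prefix of any other codeword.


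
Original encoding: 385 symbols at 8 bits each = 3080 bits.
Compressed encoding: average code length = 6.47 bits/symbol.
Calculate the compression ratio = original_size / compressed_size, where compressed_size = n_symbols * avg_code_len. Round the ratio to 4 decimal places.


original_size = n_symbols * orig_bits = 385 * 8 = 3080 bits
compressed_size = n_symbols * avg_code_len = 385 * 6.47 = 2490.95 bits
ratio = original_size / compressed_size = 3080 / 2490.95 = 1.2365

Compression ratio = 1.2365


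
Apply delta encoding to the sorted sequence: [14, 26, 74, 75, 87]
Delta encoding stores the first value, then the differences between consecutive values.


First value: 14
Deltas:
  26 - 14 = 12
  74 - 26 = 48
  75 - 74 = 1
  87 - 75 = 12


Delta encoded: [14, 12, 48, 1, 12]


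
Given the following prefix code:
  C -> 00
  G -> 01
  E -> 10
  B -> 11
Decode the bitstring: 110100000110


Decoding step by step:
Bits 11 -> B
Bits 01 -> G
Bits 00 -> C
Bits 00 -> C
Bits 01 -> G
Bits 10 -> E


Decoded message: BGCCGE


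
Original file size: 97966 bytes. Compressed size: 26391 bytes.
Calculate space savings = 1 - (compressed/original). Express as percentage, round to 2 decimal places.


ratio = compressed/original = 26391/97966 = 0.269389
savings = 1 - ratio = 1 - 0.269389 = 0.730611
as a percentage: 0.730611 * 100 = 73.06%

Space savings = 1 - 26391/97966 = 73.06%


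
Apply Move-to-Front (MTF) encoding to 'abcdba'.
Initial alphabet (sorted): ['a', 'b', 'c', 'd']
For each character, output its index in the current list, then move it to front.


MTF encoding:
'a': index 0 in ['a', 'b', 'c', 'd'] -> ['a', 'b', 'c', 'd']
'b': index 1 in ['a', 'b', 'c', 'd'] -> ['b', 'a', 'c', 'd']
'c': index 2 in ['b', 'a', 'c', 'd'] -> ['c', 'b', 'a', 'd']
'd': index 3 in ['c', 'b', 'a', 'd'] -> ['d', 'c', 'b', 'a']
'b': index 2 in ['d', 'c', 'b', 'a'] -> ['b', 'd', 'c', 'a']
'a': index 3 in ['b', 'd', 'c', 'a'] -> ['a', 'b', 'd', 'c']


Output: [0, 1, 2, 3, 2, 3]


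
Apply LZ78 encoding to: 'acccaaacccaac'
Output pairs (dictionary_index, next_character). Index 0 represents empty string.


LZ78 encoding steps:
Dictionary: {0: ''}
Step 1: w='' (idx 0), next='a' -> output (0, 'a'), add 'a' as idx 1
Step 2: w='' (idx 0), next='c' -> output (0, 'c'), add 'c' as idx 2
Step 3: w='c' (idx 2), next='c' -> output (2, 'c'), add 'cc' as idx 3
Step 4: w='a' (idx 1), next='a' -> output (1, 'a'), add 'aa' as idx 4
Step 5: w='a' (idx 1), next='c' -> output (1, 'c'), add 'ac' as idx 5
Step 6: w='cc' (idx 3), next='a' -> output (3, 'a'), add 'cca' as idx 6
Step 7: w='ac' (idx 5), end of input -> output (5, '')


Encoded: [(0, 'a'), (0, 'c'), (2, 'c'), (1, 'a'), (1, 'c'), (3, 'a'), (5, '')]


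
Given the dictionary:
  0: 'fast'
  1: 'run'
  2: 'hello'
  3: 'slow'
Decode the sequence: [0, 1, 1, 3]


Look up each index in the dictionary:
  0 -> 'fast'
  1 -> 'run'
  1 -> 'run'
  3 -> 'slow'

Decoded: "fast run run slow"


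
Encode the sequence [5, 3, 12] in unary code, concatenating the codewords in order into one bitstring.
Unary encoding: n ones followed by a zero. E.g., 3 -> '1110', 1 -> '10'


Encode each number as n ones followed by a terminating 0:
  5 -> 111110 (6 bits)
  3 -> 1110 (4 bits)
  12 -> 1111111111110 (13 bits)
Total length = 6 + 4 + 13 = 23 bits.

Unary([5, 3, 12]) = 11111011101111111111110 (23 bits)


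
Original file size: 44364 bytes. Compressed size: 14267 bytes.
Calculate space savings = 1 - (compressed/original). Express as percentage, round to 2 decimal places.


ratio = compressed/original = 14267/44364 = 0.32159
savings = 1 - ratio = 1 - 0.32159 = 0.67841
as a percentage: 0.67841 * 100 = 67.84%

Space savings = 1 - 14267/44364 = 67.84%
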